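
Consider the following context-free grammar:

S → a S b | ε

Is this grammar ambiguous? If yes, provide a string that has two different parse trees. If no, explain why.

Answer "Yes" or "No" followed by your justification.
At every step exactly one production applies: if the remaining string to generate is non-empty it starts with a and ends with b, forcing S → a S b; if it is empty, S → ε is forced. Hence each string a^n b^n has exactly one derivation (S → a S b applied n times, then S → ε) and one parse tree.

Final answer: No - the grammar is unambiguous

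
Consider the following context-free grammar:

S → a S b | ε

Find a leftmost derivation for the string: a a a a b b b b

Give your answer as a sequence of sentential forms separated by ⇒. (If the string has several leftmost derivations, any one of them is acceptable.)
Start with S.
Step 1: the leftmost non-terminal is S; apply S → a S b:  a S b
Step 2: the leftmost non-terminal is S; apply S → a S b:  a a S b b
Step 3: the leftmost non-terminal is S; apply S → a S b:  a a a S b b b
Step 4: the leftmost non-terminal is S; apply S → a S b:  a a a a S b b b b
Step 5: the leftmost non-terminal is S; apply S → ε:  a a a a b b b b

Final answer: S ⇒ a S b ⇒ a a S b b ⇒ a a a S b b b ⇒ a a a a S b b b b ⇒ a a a a b b b b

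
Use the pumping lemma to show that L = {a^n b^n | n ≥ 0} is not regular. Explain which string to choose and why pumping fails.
Language: L = {a^n b^n | n ≥ 0} (equal numbers of a's followed by b's)
Step 1: Assume for contradiction that L is regular, with pumping length p.
Step 2: Choose s = a^p b^p. Then s ∈ L (it has p a's followed by p b's) and |s| ≥ p.
Step 3: Consider any decomposition s = xyz with |xy| ≤ p and |y| > 0. Since |xy| ≤ p and the first p symbols of s are all a's, y = a^k for some k with 1 ≤ k ≤ p.
Step 4: Pumping up (i = 2): xy²z = a^(p+k) b^p, which has more a's than b's, so xy²z ∉ L.
This contradicts the pumping lemma, so L is not regular.

Final answer: Choose s = a^p b^p. Since |xy| ≤ p, y = a^k with k ≥ 1. Then xy²z = a^(p+k) b^p ∉ L.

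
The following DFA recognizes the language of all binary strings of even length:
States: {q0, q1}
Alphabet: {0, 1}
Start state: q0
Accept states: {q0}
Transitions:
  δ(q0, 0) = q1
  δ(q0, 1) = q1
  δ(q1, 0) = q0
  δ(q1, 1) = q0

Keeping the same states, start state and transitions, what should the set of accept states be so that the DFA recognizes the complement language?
The DFA is complete (every state has a transition on every symbol), so the complement
is recognized by the same DFA with accepting and non-accepting states swapped.
Original accept states: {q0}
Complement accept states = All states - Original accept states
= {q0, q1} - {q0}
= {q1}
Complement language: strings of ODD length

Final answer: {q1}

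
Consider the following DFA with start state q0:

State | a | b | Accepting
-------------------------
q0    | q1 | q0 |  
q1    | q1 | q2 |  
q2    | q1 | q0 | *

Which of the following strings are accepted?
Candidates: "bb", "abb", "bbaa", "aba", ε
"bb": q0 → q0 → q0; q0 is not accepting → rejected
"abb": q0 → q1 → q2 → q0; q0 is not accepting → rejected
"bbaa": q0 → q0 → q0 → q1 → q1; q1 is not accepting → rejected
"aba": q0 → q1 → q2 → q1; q1 is not accepting → rejected
ε: q0; q0 is not accepting → rejected

Final answer: None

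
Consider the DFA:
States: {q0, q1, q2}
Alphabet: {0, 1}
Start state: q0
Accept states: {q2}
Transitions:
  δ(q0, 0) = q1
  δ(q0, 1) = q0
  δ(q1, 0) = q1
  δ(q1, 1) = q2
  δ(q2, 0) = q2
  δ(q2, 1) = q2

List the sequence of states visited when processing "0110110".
Starting at q0
Read '0': q0 -> q1
Read '1': q1 -> q2
Read '1': q2 -> q2
Read '0': q2 -> q2
Read '1': q2 -> q2
Read '1': q2 -> q2
Read '0': q2 -> q2

Final answer: q0 -> q1 -> q2 -> q2 -> q2 -> q2 -> q2 -> q2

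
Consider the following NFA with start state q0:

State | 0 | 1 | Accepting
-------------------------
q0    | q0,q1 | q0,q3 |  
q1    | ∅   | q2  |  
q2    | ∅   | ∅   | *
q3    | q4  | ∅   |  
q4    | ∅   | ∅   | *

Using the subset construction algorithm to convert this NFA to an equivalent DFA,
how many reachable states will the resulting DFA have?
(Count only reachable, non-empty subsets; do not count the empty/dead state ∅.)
Start subset: {q0}
{q0}: on 0 → {q0, q1}, on 1 → {q0, q3}
{q0, q1}: on 0 → {q0, q1}, on 1 → {q0, q2, q3}
{q0, q3}: on 0 → {q0, q1, q4}, on 1 → {q0, q3}
{q0, q2, q3}: on 0 → {q0, q1, q4}, on 1 → {q0, q3}
{q0, q1, q4}: on 0 → {q0, q1}, on 1 → {q0, q2, q3}
Reachable non-empty subsets: {q0}, {q0, q1}, {q0, q3}, {q0, q2, q3}, {q0, q1, q4} — 5 in total.

Final answer: 5 states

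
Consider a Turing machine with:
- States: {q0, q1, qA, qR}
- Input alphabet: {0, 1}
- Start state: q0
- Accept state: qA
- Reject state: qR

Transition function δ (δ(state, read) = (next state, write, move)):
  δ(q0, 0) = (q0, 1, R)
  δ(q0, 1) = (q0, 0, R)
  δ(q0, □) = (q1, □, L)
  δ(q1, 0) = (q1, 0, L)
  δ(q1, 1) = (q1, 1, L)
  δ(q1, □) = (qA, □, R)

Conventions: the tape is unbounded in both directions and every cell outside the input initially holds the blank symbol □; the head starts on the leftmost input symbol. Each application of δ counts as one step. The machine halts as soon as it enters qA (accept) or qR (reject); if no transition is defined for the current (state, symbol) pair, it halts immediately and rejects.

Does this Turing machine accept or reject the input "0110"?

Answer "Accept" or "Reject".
Step 0: [q0]0110 (head at position 0)
Step 1: δ(q0, 0) = (q0, 1, R)  ⊢  1[q0]110 (head at position 1)
Step 2: δ(q0, 1) = (q0, 0, R)  ⊢  10[q0]10 (head at position 2)
Step 3: δ(q0, 1) = (q0, 0, R)  ⊢  100[q0]0 (head at position 3)
Step 4: δ(q0, 0) = (q0, 1, R)  ⊢  1001[q0]□ (head at position 4)
Step 5: δ(q0, □) = (q1, □, L)  ⊢  100[q1]1□ (head at position 3)
Step 6: δ(q1, 1) = (q1, 1, L)  ⊢  10[q1]01□ (head at position 2)
Step 7: δ(q1, 0) = (q1, 0, L)  ⊢  1[q1]001□ (head at position 1)
Step 8: δ(q1, 0) = (q1, 0, L)  ⊢  [q1]1001□ (head at position 0)
Step 9: δ(q1, 1) = (q1, 1, L)  ⊢  [q1]□1001□ (head at position -1)
Step 10: δ(q1, □) = (qA, □, R)  ⊢  □[qA]1001□ (head at position 0)
The machine is in qA, so it halts and accepts.

Final answer: Accept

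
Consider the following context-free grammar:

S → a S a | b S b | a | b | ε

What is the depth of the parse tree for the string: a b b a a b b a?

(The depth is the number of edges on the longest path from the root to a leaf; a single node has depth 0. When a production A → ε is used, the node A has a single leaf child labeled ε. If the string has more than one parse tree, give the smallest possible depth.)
The string has even length 8, so its (unique) parse tree peels off matching outer symbols: S → a S a, S → b S b, S → b S b, S → a S a, and finally S → ε for the empty middle.
The S nodes are at depths 0..4; the ε leaf under the innermost S is at depth 5 (terminal leaves are at depths 1..4).
Depth = 5.

Final answer: 5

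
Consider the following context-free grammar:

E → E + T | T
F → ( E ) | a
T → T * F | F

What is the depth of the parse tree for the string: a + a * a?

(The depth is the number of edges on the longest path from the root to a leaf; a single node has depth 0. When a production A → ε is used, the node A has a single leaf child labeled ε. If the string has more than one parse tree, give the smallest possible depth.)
The grammar is unambiguous; the parse tree of a + a * a is:
E → E + T at the root (depth 0).
  Left E (depth 1) → T (2) → F (3) → a (4).
  Right T (depth 1) → T * F; that T (2) → F (3) → a (4); F (2) → a (3).
The longest root-to-leaf paths have 4 edges.
Depth = 4.

Final answer: 4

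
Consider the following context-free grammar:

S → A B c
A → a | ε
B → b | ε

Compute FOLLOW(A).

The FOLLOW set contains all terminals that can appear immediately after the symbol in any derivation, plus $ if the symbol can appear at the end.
A occurs in S → A B c followed by B c. Add FIRST(B) minus ε = {b}; B is nullable (B → ε), so what follows B can also follow A: the terminal c. FOLLOW(A) = {b, c}.

Final answer: {b, c}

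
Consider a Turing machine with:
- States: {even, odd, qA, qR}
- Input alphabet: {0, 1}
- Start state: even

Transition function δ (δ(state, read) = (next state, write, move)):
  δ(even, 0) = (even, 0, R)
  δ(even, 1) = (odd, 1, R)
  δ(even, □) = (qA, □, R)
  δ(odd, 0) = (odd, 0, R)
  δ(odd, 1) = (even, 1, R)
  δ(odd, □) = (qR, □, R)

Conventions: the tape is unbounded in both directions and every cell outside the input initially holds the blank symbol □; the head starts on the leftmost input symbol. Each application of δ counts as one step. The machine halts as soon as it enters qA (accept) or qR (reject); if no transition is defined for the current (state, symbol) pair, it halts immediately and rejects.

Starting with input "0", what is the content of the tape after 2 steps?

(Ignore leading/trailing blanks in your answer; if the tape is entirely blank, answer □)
Step 0: [even]0 (head at position 0)
Step 1: δ(even, 0) = (even, 0, R)  ⊢  0[even]□ (head at position 1)
Step 2: δ(even, □) = (qA, □, R)  ⊢  0□[qA]□ (head at position 2)
Tape after 2 steps (ignoring surrounding blanks): 0

Final answer: Tape: 0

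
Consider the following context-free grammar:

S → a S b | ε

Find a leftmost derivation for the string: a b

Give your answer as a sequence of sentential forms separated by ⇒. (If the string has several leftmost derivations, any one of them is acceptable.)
Start with S.
Step 1: the leftmost non-terminal is S; apply S → a S b:  a S b
Step 2: the leftmost non-terminal is S; apply S → ε:  a b

Final answer: S ⇒ a S b ⇒ a b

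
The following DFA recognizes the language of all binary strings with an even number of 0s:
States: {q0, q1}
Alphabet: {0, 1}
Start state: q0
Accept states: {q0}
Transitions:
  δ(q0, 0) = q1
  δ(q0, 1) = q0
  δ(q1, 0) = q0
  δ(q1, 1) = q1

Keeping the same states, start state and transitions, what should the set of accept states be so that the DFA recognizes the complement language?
The DFA is complete (every state has a transition on every symbol), so the complement
is recognized by the same DFA with accepting and non-accepting states swapped.
Original accept states: {q0}
Complement accept states = All states - Original accept states
= {q0, q1} - {q0}
= {q1}
Complement language: strings with an ODD number of 0s

Final answer: {q1}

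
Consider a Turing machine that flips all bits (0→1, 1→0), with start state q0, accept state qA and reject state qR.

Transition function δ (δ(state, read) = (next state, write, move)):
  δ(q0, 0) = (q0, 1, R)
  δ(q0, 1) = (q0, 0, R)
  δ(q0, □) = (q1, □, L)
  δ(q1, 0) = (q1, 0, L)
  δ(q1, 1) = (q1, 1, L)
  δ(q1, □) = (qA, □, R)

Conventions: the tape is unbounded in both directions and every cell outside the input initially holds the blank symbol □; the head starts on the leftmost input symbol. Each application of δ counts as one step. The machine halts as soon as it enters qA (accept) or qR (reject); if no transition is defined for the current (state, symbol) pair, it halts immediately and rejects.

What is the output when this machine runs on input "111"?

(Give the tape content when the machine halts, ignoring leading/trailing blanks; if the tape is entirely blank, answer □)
Step 0: [q0]111 (head at position 0)
Step 1: δ(q0, 1) = (q0, 0, R)  ⊢  0[q0]11 (head at position 1)
Step 2: δ(q0, 1) = (q0, 0, R)  ⊢  00[q0]1 (head at position 2)
Step 3: δ(q0, 1) = (q0, 0, R)  ⊢  000[q0]□ (head at position 3)
Step 4: δ(q0, □) = (q1, □, L)  ⊢  00[q1]0□ (head at position 2)
Step 5: δ(q1, 0) = (q1, 0, L)  ⊢  0[q1]00□ (head at position 1)
Step 6: δ(q1, 0) = (q1, 0, L)  ⊢  [q1]000□ (head at position 0)
Step 7: δ(q1, 0) = (q1, 0, L)  ⊢  [q1]□000□ (head at position -1)
Step 8: δ(q1, □) = (qA, □, R)  ⊢  □[qA]000□ (head at position 0)
The machine is in qA, so it halts and accepts.
Tape content when halted (ignoring surrounding blanks): 000

Final answer: Output: 000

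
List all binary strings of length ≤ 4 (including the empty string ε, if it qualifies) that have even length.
Checking every binary string of length 0 to 4:
  Length 0: accepted: ε | rejected: (none)
  Length 1: accepted: (none) | rejected: 0, 1
  Length 2: accepted: 00, 01, 10, 11 | rejected: (none)
  Length 3: accepted: (none) | rejected: 000, 001, 010, 011, 100, 101, 110, 111
  Length 4: accepted: 0000, 0001, 0010, 0011, 0100, 0101, 0110, 0111, 1000, 1001, 1010, 1011, 1100, 1101, 1110, 1111 | rejected: (none)
Total: 21 string(s).

Final answer: ε, 00, 01, 10, 11, 0000, 0001, 0010, 0011, 0100, 0101, 0110, 0111, 1000, 1001, 1010, 1011, 1100, 1101, 1110, 1111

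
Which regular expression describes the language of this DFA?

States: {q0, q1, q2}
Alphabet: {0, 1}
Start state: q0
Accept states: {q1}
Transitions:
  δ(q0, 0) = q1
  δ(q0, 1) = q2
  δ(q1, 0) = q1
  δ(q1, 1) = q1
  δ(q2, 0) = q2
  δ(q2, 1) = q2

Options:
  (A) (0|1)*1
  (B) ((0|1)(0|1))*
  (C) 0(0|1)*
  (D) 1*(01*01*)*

Testing sample strings against the DFA:
  '0100' -> accepted
  '10010' -> rejected
  '01' -> accepted
  '10' -> rejected
Checking each option for a counterexample:
  (A) (0|1)*1: '0' is accepted by the DFA but does not match the regex → eliminated
  (B) ((0|1)(0|1))*: ε is rejected by the DFA but matches the regex → eliminated
  (C) 0(0|1)*: agrees with the DFA on all strings of length ≤ 4
  (D) 1*(01*01*)*: ε is rejected by the DFA but matches the regex → eliminated
Only (C) 0(0|1)* is consistent with the DFA.

Final answer: (C) 0(0|1)*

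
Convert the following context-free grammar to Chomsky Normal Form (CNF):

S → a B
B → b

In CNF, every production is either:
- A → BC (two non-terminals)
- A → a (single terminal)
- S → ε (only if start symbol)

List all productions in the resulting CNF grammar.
The grammar has no ε-productions or unit productions to eliminate.
S → a B has terminal a in a right-hand side of length ≥ 2: introduce T_a → a and use T_a in place of a.
B → b is already in CNF (single terminal) – keep it.
S → a B becomes S → T_a B.
Resulting CNF grammar (3 productions): T_a → a; B → b; S → T_a B

Final answer: T_a → a; B → b; S → T_a B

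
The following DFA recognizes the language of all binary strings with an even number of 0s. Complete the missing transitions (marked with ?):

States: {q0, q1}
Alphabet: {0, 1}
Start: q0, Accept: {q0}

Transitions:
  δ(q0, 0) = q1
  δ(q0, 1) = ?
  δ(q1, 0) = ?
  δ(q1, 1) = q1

What each state remembers (consistent with the given transitions and accept states):
  q0: an even number of 0s has been read so far
  q1: an odd number of 0s has been read so far
Filling in the missing entries:
  δ(q0, 1): in q0 (an even number of 0s has been read so far), after reading 1 we have: an even number of 0s has been read so far → q0
  δ(q1, 0): in q1 (an odd number of 0s has been read so far), after reading 0 we have: an even number of 0s has been read so far → q0

Final answer: δ(q0, 1) = q0; δ(q1, 0) = q0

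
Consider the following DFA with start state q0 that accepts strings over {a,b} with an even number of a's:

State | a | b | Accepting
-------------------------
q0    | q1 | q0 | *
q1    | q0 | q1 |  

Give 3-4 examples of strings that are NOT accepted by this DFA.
Any strings that end in a non-accepting state work; for example:
"a": q0 → q1; q1 is not accepting → rejected
"ba": q0 → q0 → q1; q1 is not accepting → rejected
"abbb": q0 → q1 → q1 → q1 → q1; q1 is not accepting → rejected
"babb": q0 → q0 → q1 → q1 → q1; q1 is not accepting → rejected

Final answer: "a", "ba", "abbb", "babb"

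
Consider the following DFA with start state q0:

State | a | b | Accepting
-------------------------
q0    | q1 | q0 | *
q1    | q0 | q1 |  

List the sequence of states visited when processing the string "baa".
q0 → q0 → q1 → q0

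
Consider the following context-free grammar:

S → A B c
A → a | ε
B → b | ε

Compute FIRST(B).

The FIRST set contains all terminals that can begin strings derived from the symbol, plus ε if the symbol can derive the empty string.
B → b contributes b; B → ε makes B nullable, contributing ε. FIRST(B) = {b, ε}.

Final answer: {b, ε}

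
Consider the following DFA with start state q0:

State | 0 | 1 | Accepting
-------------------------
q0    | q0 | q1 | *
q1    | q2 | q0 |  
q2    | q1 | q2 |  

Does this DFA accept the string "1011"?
Start in q0.
Read '1': q0 → q1
Read '0': q1 → q2
Read '1': q2 → q2
Read '1': q2 → q2
Final state q2 is not accepting, so the string is rejected.

Final answer: No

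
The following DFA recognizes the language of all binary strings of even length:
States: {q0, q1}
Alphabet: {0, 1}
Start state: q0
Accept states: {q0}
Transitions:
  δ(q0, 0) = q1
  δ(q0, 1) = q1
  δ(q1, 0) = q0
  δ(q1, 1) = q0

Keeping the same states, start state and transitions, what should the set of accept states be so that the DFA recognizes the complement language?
The DFA is complete (every state has a transition on every symbol), so the complement
is recognized by the same DFA with accepting and non-accepting states swapped.
Original accept states: {q0}
Complement accept states = All states - Original accept states
= {q0, q1} - {q0}
= {q1}
Complement language: strings of ODD length

Final answer: {q1}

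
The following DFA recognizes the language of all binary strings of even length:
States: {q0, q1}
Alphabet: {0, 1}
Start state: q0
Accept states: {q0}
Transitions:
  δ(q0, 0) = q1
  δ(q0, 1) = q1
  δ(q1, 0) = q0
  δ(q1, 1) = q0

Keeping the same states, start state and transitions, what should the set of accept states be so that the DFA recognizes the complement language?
The DFA is complete (every state has a transition on every symbol), so the complement
is recognized by the same DFA with accepting and non-accepting states swapped.
Original accept states: {q0}
Complement accept states = All states - Original accept states
= {q0, q1} - {q0}
= {q1}
Complement language: strings of ODD length

Final answer: {q1}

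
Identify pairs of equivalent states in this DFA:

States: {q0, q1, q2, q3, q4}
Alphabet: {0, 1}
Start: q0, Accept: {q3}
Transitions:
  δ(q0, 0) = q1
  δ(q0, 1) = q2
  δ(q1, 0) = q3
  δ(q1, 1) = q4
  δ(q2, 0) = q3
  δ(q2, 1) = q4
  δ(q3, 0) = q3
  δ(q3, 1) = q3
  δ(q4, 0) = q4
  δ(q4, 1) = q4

Using the table-filling algorithm:
Round 0 – mark pairs where exactly one state is accepting: (q0,q3), (q1,q3), (q2,q3), (q3,q4)
Round 1 – newly marked: (q0,q1) [on 0: q1 vs q3, already marked]; (q0,q2) [on 0: q1 vs q3, already marked]; (q1,q4) [on 0: q3 vs q4, already marked]; (q2,q4) [on 0: q3 vs q4, already marked]
Round 2 – newly marked: (q0,q4) [on 0: q1 vs q4, already marked]
No further pairs can be marked.
(q1, q2) unmarked: δ(q1,0)=q3, δ(q2,0)=q3; δ(q1,1)=q4, δ(q2,1)=q4 → equivalent
Equivalent pairs: (q1, q2)

Final answer: Equivalent pairs: (q1, q2)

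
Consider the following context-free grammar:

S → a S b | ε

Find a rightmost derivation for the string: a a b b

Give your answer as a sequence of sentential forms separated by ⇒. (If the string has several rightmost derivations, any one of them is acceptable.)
Start with S.
Step 1: the rightmost non-terminal is S; apply S → a S b:  a S b
Step 2: the rightmost non-terminal is S; apply S → a S b:  a a S b b
Step 3: the rightmost non-terminal is S; apply S → ε:  a a b b

Final answer: S ⇒ a S b ⇒ a a S b b ⇒ a a b b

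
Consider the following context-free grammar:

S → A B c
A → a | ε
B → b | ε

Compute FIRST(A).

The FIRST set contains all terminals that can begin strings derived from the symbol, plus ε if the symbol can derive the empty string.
A → a contributes a; A → ε makes A nullable, contributing ε. FIRST(A) = {a, ε}.

Final answer: {a, ε}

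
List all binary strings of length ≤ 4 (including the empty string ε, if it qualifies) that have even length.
Checking every binary string of length 0 to 4:
  Length 0: accepted: ε | rejected: (none)
  Length 1: accepted: (none) | rejected: 0, 1
  Length 2: accepted: 00, 01, 10, 11 | rejected: (none)
  Length 3: accepted: (none) | rejected: 000, 001, 010, 011, 100, 101, 110, 111
  Length 4: accepted: 0000, 0001, 0010, 0011, 0100, 0101, 0110, 0111, 1000, 1001, 1010, 1011, 1100, 1101, 1110, 1111 | rejected: (none)
Total: 21 string(s).

Final answer: ε, 00, 01, 10, 11, 0000, 0001, 0010, 0011, 0100, 0101, 0110, 0111, 1000, 1001, 1010, 1011, 1100, 1101, 1110, 1111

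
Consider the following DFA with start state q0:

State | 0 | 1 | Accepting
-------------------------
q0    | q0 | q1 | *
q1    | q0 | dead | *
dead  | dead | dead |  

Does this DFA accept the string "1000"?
Start in q0.
Read '1': q0 → q1
Read '0': q1 → q0
Read '0': q0 → q0
Read '0': q0 → q0
Final state q0 is accepting, so the string is accepted.

Final answer: Yes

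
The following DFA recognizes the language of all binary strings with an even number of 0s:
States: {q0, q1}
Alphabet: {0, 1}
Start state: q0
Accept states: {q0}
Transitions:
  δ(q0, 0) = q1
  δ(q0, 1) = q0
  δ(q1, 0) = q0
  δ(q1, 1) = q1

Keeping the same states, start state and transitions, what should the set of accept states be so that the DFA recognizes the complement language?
The DFA is complete (every state has a transition on every symbol), so the complement
is recognized by the same DFA with accepting and non-accepting states swapped.
Original accept states: {q0}
Complement accept states = All states - Original accept states
= {q0, q1} - {q0}
= {q1}
Complement language: strings with an ODD number of 0s

Final answer: {q1}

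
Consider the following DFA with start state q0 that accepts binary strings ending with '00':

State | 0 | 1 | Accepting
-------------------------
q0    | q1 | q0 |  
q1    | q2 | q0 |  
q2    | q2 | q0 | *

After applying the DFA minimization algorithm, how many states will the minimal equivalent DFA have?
All 3 states are reachable from q0, so none can be removed as unreachable.
Table-filling: first mark every (accepting, non-accepting) pair as distinguishable (accepting: {q2}; non-accepting: {q0, q1}).
Round 1: (q0, q1) on '0' go to q1 and q2, already distinguishable → mark.
Every pair of states is distinguishable, so the DFA is already minimal.
Equivalence classes: {q0}, {q1}, {q2} → 3 states.

Final answer: 3 states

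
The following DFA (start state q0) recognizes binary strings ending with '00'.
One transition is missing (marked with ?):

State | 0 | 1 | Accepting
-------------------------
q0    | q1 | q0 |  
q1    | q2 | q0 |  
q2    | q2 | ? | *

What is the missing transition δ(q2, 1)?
q0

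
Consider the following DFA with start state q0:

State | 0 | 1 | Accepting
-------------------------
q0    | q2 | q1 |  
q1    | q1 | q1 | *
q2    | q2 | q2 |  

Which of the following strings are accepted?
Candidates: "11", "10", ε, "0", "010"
"11": q0 → q1 → q1; q1 is accepting → accepted
"10": q0 → q1 → q1; q1 is accepting → accepted
ε: q0; q0 is not accepting → rejected
"0": q0 → q2; q2 is not accepting → rejected
"010": q0 → q2 → q2 → q2; q2 is not accepting → rejected

Final answer: "11", "10"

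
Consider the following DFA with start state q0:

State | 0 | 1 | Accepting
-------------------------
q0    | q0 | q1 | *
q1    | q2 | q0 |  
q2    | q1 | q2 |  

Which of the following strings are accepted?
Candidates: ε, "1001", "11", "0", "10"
ε: q0; q0 is accepting → accepted
"1001": q0 → q1 → q2 → q1 → q0; q0 is accepting → accepted
"11": q0 → q1 → q0; q0 is accepting → accepted
"0": q0 → q0; q0 is accepting → accepted
"10": q0 → q1 → q2; q2 is not accepting → rejected

Final answer: ε, "1001", "11", "0"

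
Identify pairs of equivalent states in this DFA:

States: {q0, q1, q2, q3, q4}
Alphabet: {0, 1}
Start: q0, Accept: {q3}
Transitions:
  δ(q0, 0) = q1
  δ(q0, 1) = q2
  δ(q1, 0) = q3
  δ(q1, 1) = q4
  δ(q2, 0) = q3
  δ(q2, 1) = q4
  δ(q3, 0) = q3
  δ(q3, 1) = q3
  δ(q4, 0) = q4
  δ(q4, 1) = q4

Using the table-filling algorithm:
Round 0 – mark pairs where exactly one state is accepting: (q0,q3), (q1,q3), (q2,q3), (q3,q4)
Round 1 – newly marked: (q0,q1) [on 0: q1 vs q3, already marked]; (q0,q2) [on 0: q1 vs q3, already marked]; (q1,q4) [on 0: q3 vs q4, already marked]; (q2,q4) [on 0: q3 vs q4, already marked]
Round 2 – newly marked: (q0,q4) [on 0: q1 vs q4, already marked]
No further pairs can be marked.
(q1, q2) unmarked: δ(q1,0)=q3, δ(q2,0)=q3; δ(q1,1)=q4, δ(q2,1)=q4 → equivalent
Equivalent pairs: (q1, q2)

Final answer: Equivalent pairs: (q1, q2)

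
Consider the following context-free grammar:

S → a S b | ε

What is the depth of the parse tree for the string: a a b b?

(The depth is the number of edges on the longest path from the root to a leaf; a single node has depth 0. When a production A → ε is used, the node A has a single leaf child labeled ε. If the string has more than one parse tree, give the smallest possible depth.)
The only parse tree applies S → a S b 2 times (once per matching a…b pair) and then S → ε.
The S nodes sit at depths 0, 1, …, 2; the innermost S (depth 2) has the single child ε at depth 3.
The terminal leaves a, b are at depths 1..2, so the longest root-to-leaf path is S → S → … → S → ε with 3 edges.
Depth = 3.

Final answer: 3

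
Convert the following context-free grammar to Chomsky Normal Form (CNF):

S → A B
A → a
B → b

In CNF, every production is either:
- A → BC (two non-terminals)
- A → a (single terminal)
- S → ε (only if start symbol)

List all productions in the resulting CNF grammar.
The grammar has no ε-productions or unit productions to eliminate.
S → A B is already in CNF (two non-terminals) – keep it.
A → a is already in CNF (single terminal) – keep it.
B → b is already in CNF (single terminal) – keep it.
Resulting CNF grammar (3 productions): A → a; B → b; S → A B

Final answer: A → a; B → b; S → A B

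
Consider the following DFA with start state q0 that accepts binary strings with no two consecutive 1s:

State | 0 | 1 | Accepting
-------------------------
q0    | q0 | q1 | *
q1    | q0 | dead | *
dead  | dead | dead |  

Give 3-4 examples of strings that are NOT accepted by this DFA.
Any strings that end in a non-accepting state work; for example:
"011": q0 → q0 → q1 → dead; dead is not accepting → rejected
"110": q0 → q1 → dead → dead; dead is not accepting → rejected
"111": q0 → q1 → dead → dead; dead is not accepting → rejected
"0011": q0 → q0 → q0 → q1 → dead; dead is not accepting → rejected

Final answer: "011", "110", "111", "0011"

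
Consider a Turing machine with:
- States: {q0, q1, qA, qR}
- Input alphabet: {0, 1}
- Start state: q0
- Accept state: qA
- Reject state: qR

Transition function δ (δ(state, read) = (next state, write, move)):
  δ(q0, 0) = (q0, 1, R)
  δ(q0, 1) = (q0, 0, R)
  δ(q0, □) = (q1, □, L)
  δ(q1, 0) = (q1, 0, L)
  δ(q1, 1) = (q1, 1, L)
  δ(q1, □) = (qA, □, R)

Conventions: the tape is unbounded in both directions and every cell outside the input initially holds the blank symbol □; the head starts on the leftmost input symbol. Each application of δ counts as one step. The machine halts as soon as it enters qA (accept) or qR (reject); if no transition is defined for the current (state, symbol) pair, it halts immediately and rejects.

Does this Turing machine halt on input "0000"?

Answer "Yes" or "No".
Step 0: [q0]0000 (head at position 0)
Step 1: δ(q0, 0) = (q0, 1, R)  ⊢  1[q0]000 (head at position 1)
Step 2: δ(q0, 0) = (q0, 1, R)  ⊢  11[q0]00 (head at position 2)
Step 3: δ(q0, 0) = (q0, 1, R)  ⊢  111[q0]0 (head at position 3)
Step 4: δ(q0, 0) = (q0, 1, R)  ⊢  1111[q0]□ (head at position 4)
Step 5: δ(q0, □) = (q1, □, L)  ⊢  111[q1]1□ (head at position 3)
Step 6: δ(q1, 1) = (q1, 1, L)  ⊢  11[q1]11□ (head at position 2)
Step 7: δ(q1, 1) = (q1, 1, L)  ⊢  1[q1]111□ (head at position 1)
Step 8: δ(q1, 1) = (q1, 1, L)  ⊢  [q1]1111□ (head at position 0)
Step 9: δ(q1, 1) = (q1, 1, L)  ⊢  [q1]□1111□ (head at position -1)
Step 10: δ(q1, □) = (qA, □, R)  ⊢  □[qA]1111□ (head at position 0)
The machine is in qA, so it halts and accepts.
It halts after 10 steps.

Final answer: Yes - halts after 10 steps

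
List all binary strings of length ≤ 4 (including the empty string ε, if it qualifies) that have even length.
Checking every binary string of length 0 to 4:
  Length 0: accepted: ε | rejected: (none)
  Length 1: accepted: (none) | rejected: 0, 1
  Length 2: accepted: 00, 01, 10, 11 | rejected: (none)
  Length 3: accepted: (none) | rejected: 000, 001, 010, 011, 100, 101, 110, 111
  Length 4: accepted: 0000, 0001, 0010, 0011, 0100, 0101, 0110, 0111, 1000, 1001, 1010, 1011, 1100, 1101, 1110, 1111 | rejected: (none)
Total: 21 string(s).

Final answer: ε, 00, 01, 10, 11, 0000, 0001, 0010, 0011, 0100, 0101, 0110, 0111, 1000, 1001, 1010, 1011, 1100, 1101, 1110, 1111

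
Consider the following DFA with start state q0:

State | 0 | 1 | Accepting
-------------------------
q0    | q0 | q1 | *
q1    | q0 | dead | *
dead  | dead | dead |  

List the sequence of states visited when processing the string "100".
q0 → q1 → q0 → q0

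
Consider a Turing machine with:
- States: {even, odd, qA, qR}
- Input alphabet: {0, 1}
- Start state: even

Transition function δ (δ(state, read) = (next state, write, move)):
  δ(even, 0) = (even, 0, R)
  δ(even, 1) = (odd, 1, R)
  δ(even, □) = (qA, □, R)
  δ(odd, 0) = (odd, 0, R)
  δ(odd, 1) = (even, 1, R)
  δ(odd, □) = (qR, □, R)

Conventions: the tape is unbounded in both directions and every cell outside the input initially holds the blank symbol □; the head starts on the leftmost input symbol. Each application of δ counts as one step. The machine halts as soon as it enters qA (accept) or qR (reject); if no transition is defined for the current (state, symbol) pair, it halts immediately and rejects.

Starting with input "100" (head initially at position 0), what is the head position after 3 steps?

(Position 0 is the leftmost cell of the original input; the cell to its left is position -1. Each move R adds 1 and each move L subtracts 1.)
Step 0: [even]100 (head at position 0)
Step 1: δ(even, 1) = (odd, 1, R)  ⊢  1[odd]00 (head at position 1)
Step 2: δ(odd, 0) = (odd, 0, R)  ⊢  10[odd]0 (head at position 2)
Step 3: δ(odd, 0) = (odd, 0, R)  ⊢  100[odd]□ (head at position 3)
Head position after 3 steps: 3

Final answer: Position 3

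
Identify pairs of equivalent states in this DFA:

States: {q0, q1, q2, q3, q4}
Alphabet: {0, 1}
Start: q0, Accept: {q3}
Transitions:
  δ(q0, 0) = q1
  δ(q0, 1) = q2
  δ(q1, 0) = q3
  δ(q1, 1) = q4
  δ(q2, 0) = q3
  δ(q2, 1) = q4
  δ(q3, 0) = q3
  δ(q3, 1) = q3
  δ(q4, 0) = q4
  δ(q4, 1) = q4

Using the table-filling algorithm:
Round 0 – mark pairs where exactly one state is accepting: (q0,q3), (q1,q3), (q2,q3), (q3,q4)
Round 1 – newly marked: (q0,q1) [on 0: q1 vs q3, already marked]; (q0,q2) [on 0: q1 vs q3, already marked]; (q1,q4) [on 0: q3 vs q4, already marked]; (q2,q4) [on 0: q3 vs q4, already marked]
Round 2 – newly marked: (q0,q4) [on 0: q1 vs q4, already marked]
No further pairs can be marked.
(q1, q2) unmarked: δ(q1,0)=q3, δ(q2,0)=q3; δ(q1,1)=q4, δ(q2,1)=q4 → equivalent
Equivalent pairs: (q1, q2)

Final answer: Equivalent pairs: (q1, q2)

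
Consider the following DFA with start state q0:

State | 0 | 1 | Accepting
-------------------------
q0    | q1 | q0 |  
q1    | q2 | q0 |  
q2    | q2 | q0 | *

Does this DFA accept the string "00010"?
Start in q0.
Read '0': q0 → q1
Read '0': q1 → q2
Read '0': q2 → q2
Read '1': q2 → q0
Read '0': q0 → q1
Final state q1 is not accepting, so the string is rejected.

Final answer: No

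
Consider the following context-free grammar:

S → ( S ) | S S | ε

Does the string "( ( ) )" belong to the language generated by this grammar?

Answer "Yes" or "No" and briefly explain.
A derivation exists: S ⇒ ( S ) ⇒ ( ( S ) ) ⇒ ( ( ) ) (using S → ( S ) twice, then S → ε).

Final answer: Yes - a valid derivation exists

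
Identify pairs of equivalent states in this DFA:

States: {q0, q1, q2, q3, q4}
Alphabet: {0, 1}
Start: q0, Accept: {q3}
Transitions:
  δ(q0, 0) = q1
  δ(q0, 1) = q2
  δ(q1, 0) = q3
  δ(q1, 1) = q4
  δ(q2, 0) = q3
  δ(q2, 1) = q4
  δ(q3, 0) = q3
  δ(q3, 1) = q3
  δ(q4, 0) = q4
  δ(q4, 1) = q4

Using the table-filling algorithm:
Round 0 – mark pairs where exactly one state is accepting: (q0,q3), (q1,q3), (q2,q3), (q3,q4)
Round 1 – newly marked: (q0,q1) [on 0: q1 vs q3, already marked]; (q0,q2) [on 0: q1 vs q3, already marked]; (q1,q4) [on 0: q3 vs q4, already marked]; (q2,q4) [on 0: q3 vs q4, already marked]
Round 2 – newly marked: (q0,q4) [on 0: q1 vs q4, already marked]
No further pairs can be marked.
(q1, q2) unmarked: δ(q1,0)=q3, δ(q2,0)=q3; δ(q1,1)=q4, δ(q2,1)=q4 → equivalent
Equivalent pairs: (q1, q2)

Final answer: Equivalent pairs: (q1, q2)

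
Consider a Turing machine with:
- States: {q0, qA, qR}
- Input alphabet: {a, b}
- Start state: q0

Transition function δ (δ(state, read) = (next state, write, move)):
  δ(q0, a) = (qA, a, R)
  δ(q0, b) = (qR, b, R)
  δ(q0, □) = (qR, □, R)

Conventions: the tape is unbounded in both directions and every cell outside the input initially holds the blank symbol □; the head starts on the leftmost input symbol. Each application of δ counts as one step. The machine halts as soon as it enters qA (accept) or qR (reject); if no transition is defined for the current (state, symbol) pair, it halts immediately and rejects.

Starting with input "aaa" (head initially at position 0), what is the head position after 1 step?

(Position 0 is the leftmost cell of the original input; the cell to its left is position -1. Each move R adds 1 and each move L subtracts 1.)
Step 0: [q0]aaa (head at position 0)
Step 1: δ(q0, a) = (qA, a, R)  ⊢  a[qA]aa (head at position 1)
Head position after 1 step: 1

Final answer: Position 1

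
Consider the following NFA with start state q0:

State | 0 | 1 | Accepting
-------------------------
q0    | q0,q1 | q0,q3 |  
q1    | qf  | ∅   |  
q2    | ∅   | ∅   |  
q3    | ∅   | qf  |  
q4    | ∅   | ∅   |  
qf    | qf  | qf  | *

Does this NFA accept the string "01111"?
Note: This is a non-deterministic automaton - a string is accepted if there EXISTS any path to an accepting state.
Track the set of states the NFA could be in: start {q0}
Read '0': {q0} → {q0, q1}
Read '1': {q0, q1} → {q0, q3}
Read '1': {q0, q3} → {q0, q3, qf}
Read '1': {q0, q3, qf} → {q0, q3, qf}
Read '1': {q0, q3, qf} → {q0, q3, qf}
Final set {q0, q3, qf} contains accepting state(s) {qf} → accepted.

Final answer: Yes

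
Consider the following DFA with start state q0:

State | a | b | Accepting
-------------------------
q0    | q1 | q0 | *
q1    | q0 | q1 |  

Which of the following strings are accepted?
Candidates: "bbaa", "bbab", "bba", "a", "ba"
"bbaa": q0 → q0 → q0 → q1 → q0; q0 is accepting → accepted
"bbab": q0 → q0 → q0 → q1 → q1; q1 is not accepting → rejected
"bba": q0 → q0 → q0 → q1; q1 is not accepting → rejected
"a": q0 → q1; q1 is not accepting → rejected
"ba": q0 → q0 → q1; q1 is not accepting → rejected

Final answer: "bbaa"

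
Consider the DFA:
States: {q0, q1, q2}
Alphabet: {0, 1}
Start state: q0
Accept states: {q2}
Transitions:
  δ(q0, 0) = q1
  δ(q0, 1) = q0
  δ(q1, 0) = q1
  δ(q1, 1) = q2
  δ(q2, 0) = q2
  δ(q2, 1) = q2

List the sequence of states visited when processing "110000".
Starting at q0
Read '1': q0 -> q0
Read '1': q0 -> q0
Read '0': q0 -> q1
Read '0': q1 -> q1
Read '0': q1 -> q1
Read '0': q1 -> q1

Final answer: q0 -> q0 -> q0 -> q1 -> q1 -> q1 -> q1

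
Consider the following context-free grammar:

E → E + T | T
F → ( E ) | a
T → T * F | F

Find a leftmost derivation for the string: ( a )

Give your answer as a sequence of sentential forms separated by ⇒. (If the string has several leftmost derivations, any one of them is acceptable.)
Start with E.
Step 1: the leftmost non-terminal is E; apply E → T:  T
Step 2: the leftmost non-terminal is T; apply T → F:  F
Step 3: the leftmost non-terminal is F; apply F → ( E ):  ( E )
Step 4: the leftmost non-terminal is E; apply E → T:  ( T )
Step 5: the leftmost non-terminal is T; apply T → F:  ( F )
Step 6: the leftmost non-terminal is F; apply F → a:  ( a )

Final answer: E ⇒ T ⇒ F ⇒ ( E ) ⇒ ( T ) ⇒ ( F ) ⇒ ( a )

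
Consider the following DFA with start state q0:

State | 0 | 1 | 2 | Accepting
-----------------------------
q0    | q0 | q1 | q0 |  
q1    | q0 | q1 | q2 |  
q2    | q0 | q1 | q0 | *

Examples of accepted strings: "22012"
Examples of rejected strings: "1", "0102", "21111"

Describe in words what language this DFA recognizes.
strings over {0,1,2} ending with '12'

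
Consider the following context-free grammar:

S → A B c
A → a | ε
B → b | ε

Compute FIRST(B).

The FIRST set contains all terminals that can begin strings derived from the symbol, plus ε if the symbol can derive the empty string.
B → b contributes b; B → ε makes B nullable, contributing ε. FIRST(B) = {b, ε}.

Final answer: {b, ε}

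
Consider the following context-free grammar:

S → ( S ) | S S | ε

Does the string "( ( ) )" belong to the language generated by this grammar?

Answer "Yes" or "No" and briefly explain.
A derivation exists: S ⇒ ( S ) ⇒ ( ( S ) ) ⇒ ( ( ) ) (using S → ( S ) twice, then S → ε).

Final answer: Yes - a valid derivation exists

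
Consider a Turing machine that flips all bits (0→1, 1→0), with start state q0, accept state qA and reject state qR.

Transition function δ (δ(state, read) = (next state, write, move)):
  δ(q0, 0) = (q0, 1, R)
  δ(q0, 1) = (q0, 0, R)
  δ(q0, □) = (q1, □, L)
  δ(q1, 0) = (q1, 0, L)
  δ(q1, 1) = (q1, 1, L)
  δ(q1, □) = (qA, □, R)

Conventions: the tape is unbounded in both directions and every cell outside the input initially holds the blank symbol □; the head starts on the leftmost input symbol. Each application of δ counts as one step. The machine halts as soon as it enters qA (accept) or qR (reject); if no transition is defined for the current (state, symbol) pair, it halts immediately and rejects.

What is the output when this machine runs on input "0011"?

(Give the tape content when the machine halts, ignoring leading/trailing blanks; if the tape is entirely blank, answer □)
Step 0: [q0]0011 (head at position 0)
Step 1: δ(q0, 0) = (q0, 1, R)  ⊢  1[q0]011 (head at position 1)
Step 2: δ(q0, 0) = (q0, 1, R)  ⊢  11[q0]11 (head at position 2)
Step 3: δ(q0, 1) = (q0, 0, R)  ⊢  110[q0]1 (head at position 3)
Step 4: δ(q0, 1) = (q0, 0, R)  ⊢  1100[q0]□ (head at position 4)
Step 5: δ(q0, □) = (q1, □, L)  ⊢  110[q1]0□ (head at position 3)
Step 6: δ(q1, 0) = (q1, 0, L)  ⊢  11[q1]00□ (head at position 2)
Step 7: δ(q1, 0) = (q1, 0, L)  ⊢  1[q1]100□ (head at position 1)
Step 8: δ(q1, 1) = (q1, 1, L)  ⊢  [q1]1100□ (head at position 0)
Step 9: δ(q1, 1) = (q1, 1, L)  ⊢  [q1]□1100□ (head at position -1)
Step 10: δ(q1, □) = (qA, □, R)  ⊢  □[qA]1100□ (head at position 0)
The machine is in qA, so it halts and accepts.
Tape content when halted (ignoring surrounding blanks): 1100

Final answer: Output: 1100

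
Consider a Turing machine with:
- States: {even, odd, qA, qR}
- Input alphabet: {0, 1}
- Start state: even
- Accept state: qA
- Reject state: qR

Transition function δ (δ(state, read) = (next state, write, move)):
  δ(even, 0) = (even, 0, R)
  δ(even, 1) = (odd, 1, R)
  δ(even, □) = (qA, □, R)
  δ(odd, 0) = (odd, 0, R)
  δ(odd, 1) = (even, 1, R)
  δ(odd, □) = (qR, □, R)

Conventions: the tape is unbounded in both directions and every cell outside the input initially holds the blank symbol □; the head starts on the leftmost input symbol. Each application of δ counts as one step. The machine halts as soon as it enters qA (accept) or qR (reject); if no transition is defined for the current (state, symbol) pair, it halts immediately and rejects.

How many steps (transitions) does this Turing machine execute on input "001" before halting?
Step 0: [even]001 (head at position 0)
Step 1: δ(even, 0) = (even, 0, R)  ⊢  0[even]01 (head at position 1)
Step 2: δ(even, 0) = (even, 0, R)  ⊢  00[even]1 (head at position 2)
Step 3: δ(even, 1) = (odd, 1, R)  ⊢  001[odd]□ (head at position 3)
Step 4: δ(odd, □) = (qR, □, R)  ⊢  001□[qR]□ (head at position 4)
The machine is in qR, so it halts and rejects.
Number of transitions executed: 4.

Final answer: 4 steps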